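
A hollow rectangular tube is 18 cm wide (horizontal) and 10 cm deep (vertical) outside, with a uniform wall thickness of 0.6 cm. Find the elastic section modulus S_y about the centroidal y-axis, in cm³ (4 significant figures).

Treat the section as a set of non-overlapping primitives; coordinates are from the bounding-box lower-left.
Outer rectangle: 18 × 10, A = 180 cm², x = 9 cm, Ī = 4 860 cm⁴.
Inner void (subtracted): 16.8 × 8.8, A = 147.84 cm², x = 9 cm, Ī = 3477.2 cm⁴.
By symmetry the centroid is at mid-width, x̄ = 9 cm.
All pieces are centred on the centroidal y-axis, so I = ΣĪ (holes subtracted) = 1382.8 cm⁴.
Extreme fibre distance c = 9 cm; S = I/c = 153.645 cm³.

S_y ≈ 153.6 cm³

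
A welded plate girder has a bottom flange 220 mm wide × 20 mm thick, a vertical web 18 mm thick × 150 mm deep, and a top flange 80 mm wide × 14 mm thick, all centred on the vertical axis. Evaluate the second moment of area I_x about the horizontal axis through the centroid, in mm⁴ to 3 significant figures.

I_x ≈ 3.49 × 10⁷ mm⁴

Split into non-overlapping primitives; take the origin at the lower-left of the bounding box.
Bottom plate: 220 × 20, A = 4 400 mm², y = 10 mm, Ī = 146 667 mm⁴.
Web plate: 18 × 150, A = 2 700 mm², y = 95 mm, Ī = 5 062 500 mm⁴.
Top plate: 80 × 14, A = 1 120 mm², y = 177 mm, Ī = 18 293 mm⁴.
Centroid: ȳ = ΣA·y / ΣA = 60.674 mm.
Transfer each piece to the horizontal axis through the centroid using Ī + A·d² with d = y − 60.674:
  bottom plate: d = -50.674 mm → contributes +11 445 210 mm⁴
  web plate: d = 34.326 mm → contributes +8 243 847 mm⁴
  top plate: d = 116.33 mm → contributes +15 173 849 mm⁴
Total I = 34 862 906 mm⁴.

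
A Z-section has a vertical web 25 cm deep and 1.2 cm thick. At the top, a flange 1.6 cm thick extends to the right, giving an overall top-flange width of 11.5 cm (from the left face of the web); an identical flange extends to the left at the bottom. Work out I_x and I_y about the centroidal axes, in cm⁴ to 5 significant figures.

Break the section into simple shapes (no overlaps), measuring from the bottom-left corner of the bounding box.
Web: 1.2 × 25, A = 30 cm², y = 12.5 cm, Ī = 1562.5 cm⁴.
Top flange (beyond web): 10.3 × 1.6, A = 16.48 cm², y = 24.2 cm, Ī = 3.515733 cm⁴.
Bottom flange (beyond web): 10.3 × 1.6, A = 16.48 cm², y = 0.8 cm, Ī = 3.515733 cm⁴.
Centroid: ȳ = ΣA·y / ΣA = 12.5 cm.
Transfer each piece to the centroidal x-axis using Ī + A·d² with d = y − 12.5:
  web: d = 0 cm → contributes +1562.5 cm⁴
  top flange (beyond web): d = 11.7 cm → contributes +2259.463 cm⁴
  bottom flange (beyond web): d = -11.7 cm → contributes +2259.463 cm⁴
Total I = 6081.426 cm⁴.
For the y-axis: x̄ = 10.9 cm.
Repeating about the centroidal y-axis gives I_y = 1384.734 cm⁴.

I_x ≈ 6081.4 cm⁴, I_y ≈ 1384.7 cm⁴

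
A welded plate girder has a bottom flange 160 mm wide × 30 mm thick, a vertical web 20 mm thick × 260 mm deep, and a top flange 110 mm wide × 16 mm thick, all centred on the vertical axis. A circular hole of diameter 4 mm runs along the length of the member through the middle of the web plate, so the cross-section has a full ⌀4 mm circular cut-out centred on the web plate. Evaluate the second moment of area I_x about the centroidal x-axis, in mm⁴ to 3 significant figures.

Treat the section as a set of non-overlapping primitives; coordinates are from the bounding-box lower-left.
Bottom plate: 160 × 30, A = 4 800 mm², y = 15 mm, Ī = 360 000 mm⁴.
Web plate: 20 × 260, A = 5 200 mm², y = 160 mm, Ī = 29 293 333 mm⁴.
Top plate: 110 × 16, A = 1 760 mm², y = 298 mm, Ī = 37 547 mm⁴.
Hole (subtracted): ⌀4, A = 12.566 mm², y = 160 mm, Ī = 12.566 mm⁴.
Centroid: ȳ = ΣA·y / ΣA = 121.43 mm.
Transfer each piece to the centroidal x-axis using Ī + A·d² with d = y − 121.43:
  bottom plate: d = -106.43 mm → contributes +54 729 387 mm⁴
  web plate: d = 38.572 mm → contributes +37 029 820 mm⁴
  top plate: d = 176.57 mm → contributes +54 910 142 mm⁴
  hole: d = 38.572 mm → contributes −18 709 mm⁴
Total I = 146 650 640 mm⁴.

I_x ≈ 1.47 × 10⁸ mm⁴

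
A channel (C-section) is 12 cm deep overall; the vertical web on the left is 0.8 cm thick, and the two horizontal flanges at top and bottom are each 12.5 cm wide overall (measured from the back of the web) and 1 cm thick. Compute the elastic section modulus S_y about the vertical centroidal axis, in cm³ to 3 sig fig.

Break the section into simple shapes (no overlaps), measuring from the bottom-left corner of the bounding box.
Web: 0.8 × 12, A = 9.6 cm², x = 0.4 cm, Ī = 0.512 cm⁴.
Top flange (beyond web): 11.7 × 1, A = 11.7 cm², x = 6.65 cm, Ī = 133.47 cm⁴.
Bottom flange (beyond web): 11.7 × 1, A = 11.7 cm², x = 6.65 cm, Ī = 133.47 cm⁴.
Centroid: x̄ = ΣA·x / ΣA = 4.8318 cm.
Transfer each piece to the vertical centroidal axis using Ī + A·d² with d = x − 4.8318:
  web: d = -4.4318 cm → contributes +189.07 cm⁴
  top flange (beyond web): d = 1.8182 cm → contributes +172.15 cm⁴
  bottom flange (beyond web): d = 1.8182 cm → contributes +172.15 cm⁴
Total I = 533.36 cm⁴.
Extreme fibre distance c = 7.6682 cm; S = I/c = 69.555 cm³.

S_y ≈ 69.6 cm³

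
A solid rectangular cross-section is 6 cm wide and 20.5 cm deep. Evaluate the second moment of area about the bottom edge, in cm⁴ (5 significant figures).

The section: 6 × 20.5, A = 123 cm², y = 10.25 cm, Ī = 4307.563 cm⁴.
Transfer it to a horizontal axis along the bottom face using Ī + A·d² with d = y − 0:
  the section: d = 10.25 cm → contributes +17230.25 cm⁴
Total I = 17230.25 cm⁴.

I_base ≈ 1.7230 × 10⁴ cm⁴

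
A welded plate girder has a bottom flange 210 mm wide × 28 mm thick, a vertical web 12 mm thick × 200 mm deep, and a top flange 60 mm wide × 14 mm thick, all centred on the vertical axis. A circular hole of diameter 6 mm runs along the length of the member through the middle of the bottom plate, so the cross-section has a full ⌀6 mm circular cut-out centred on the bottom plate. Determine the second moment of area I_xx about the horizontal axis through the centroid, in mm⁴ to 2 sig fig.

Treat the section as a set of non-overlapping primitives; coordinates are from the bounding-box lower-left.
Bottom plate: 210 × 28, A = 5 880 mm², y = 14 mm, Ī = 384 160 mm⁴.
Web plate: 12 × 200, A = 2 400 mm², y = 128 mm, Ī = 8 000 000 mm⁴.
Top plate: 60 × 14, A = 840 mm², y = 235 mm, Ī = 13 720 mm⁴.
Hole (subtracted): ⌀6, A = 28.27 mm², y = 14 mm, Ī = 63.62 mm⁴.
Centroid: ȳ = ΣA·y / ΣA = 64.51 mm.
Transfer each piece to the horizontal axis through the centroid using Ī + A·d² with d = y − 64.51:
  bottom plate: d = -50.51 mm → contributes +15 386 676 mm⁴
  web plate: d = 63.49 mm → contributes +17 673 785 mm⁴
  top plate: d = 170.5 mm → contributes +24 429 332 mm⁴
  hole: d = -50.51 mm → contributes −72 204 mm⁴
Total I = 57 417 588 mm⁴.

I_xx ≈ 5.7 × 10⁷ mm⁴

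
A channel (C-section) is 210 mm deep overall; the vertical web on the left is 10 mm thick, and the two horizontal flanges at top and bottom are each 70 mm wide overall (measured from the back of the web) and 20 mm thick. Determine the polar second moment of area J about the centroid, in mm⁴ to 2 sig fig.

Treat the section as a set of non-overlapping primitives; coordinates are from the bounding-box lower-left.
Web: 10 × 210, A = 2 100 mm², y = 105 mm, Ī = 7 717 500 mm⁴.
Top flange (beyond web): 60 × 20, A = 1 200 mm², y = 200 mm, Ī = 40 000 mm⁴.
Bottom flange (beyond web): 60 × 20, A = 1 200 mm², y = 10 mm, Ī = 40 000 mm⁴.
By symmetry the centroid is at mid-height, ȳ = 105 mm.
Transfer each piece to the centroidal x-axis using Ī + A·d² with d = y − 105:
  web: d = 0 mm → contributes +7 717 500 mm⁴
  top flange (beyond web): d = 95 mm → contributes +10 870 000 mm⁴
  bottom flange (beyond web): d = -95 mm → contributes +10 870 000 mm⁴
Total I = 29 457 500 mm⁴.
For the y-axis: x̄ = 23.67 mm.
Repeating about the centroidal y-axis gives I_y = 2 109 500 mm⁴.
Polar second moment: J = I_x + I_y = 31 567 000 mm⁴.

J ≈ 3.2 × 10⁷ mm⁴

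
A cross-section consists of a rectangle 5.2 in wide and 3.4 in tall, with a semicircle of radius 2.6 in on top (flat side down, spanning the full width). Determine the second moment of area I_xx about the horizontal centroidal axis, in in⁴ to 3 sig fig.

Split into non-overlapping primitives; take the origin at the lower-left of the bounding box.
Rectangular body: 5.2 × 3.4, A = 17.68 in², y = 1.7 in, Ī = 17.032 in⁴.
Semicircular cap: semicircle r = 2.6, A = 10.619 in², y = 4.5035 in, Ī = 5.0156 in⁴.
Centroid: ȳ = ΣA·y / ΣA = 2.752 in.
Transfer each piece to the horizontal centroidal axis using Ī + A·d² with d = y − 2.752:
  rectangular body: d = -1.052 in → contributes +36.597 in⁴
  semicircular cap: d = 1.7515 in → contributes +37.591 in⁴
Total I = 74.188 in⁴.

I_xx ≈ 74.2 in⁴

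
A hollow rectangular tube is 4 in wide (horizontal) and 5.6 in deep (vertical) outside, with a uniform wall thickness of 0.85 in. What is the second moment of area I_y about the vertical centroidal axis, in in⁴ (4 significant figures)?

I_y ≈ 25.91 in⁴

Split into non-overlapping primitives; take the origin at the lower-left of the bounding box.
Outer rectangle: 4 × 5.6, A = 22.4 in², x = 2 in, Ī = 29.8667 in⁴.
Inner void (subtracted): 2.3 × 3.9, A = 8.97 in², x = 2 in, Ī = 3.95428 in⁴.
By symmetry the centroid is at mid-width, x̄ = 2 in.
All pieces are centred on the vertical centroidal axis, so I = ΣĪ (holes subtracted) = 25.9124 in⁴.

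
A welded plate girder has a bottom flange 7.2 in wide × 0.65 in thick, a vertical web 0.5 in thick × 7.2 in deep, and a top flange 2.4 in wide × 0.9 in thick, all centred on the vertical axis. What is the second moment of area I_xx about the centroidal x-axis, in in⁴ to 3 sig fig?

I_xx ≈ 115 in⁴

Break the section into simple shapes (no overlaps), measuring from the bottom-left corner of the bounding box.
Bottom plate: 7.2 × 0.65, A = 4.68 in², y = 0.325 in, Ī = 0.16478 in⁴.
Web plate: 0.5 × 7.2, A = 3.6 in², y = 4.25 in, Ī = 15.552 in⁴.
Top plate: 2.4 × 0.9, A = 2.16 in², y = 8.3 in, Ī = 0.1458 in⁴.
Centroid: ȳ = ΣA·y / ΣA = 3.3284 in.
Transfer each piece to the centroidal x-axis using Ī + A·d² with d = y − 3.3284:
  bottom plate: d = -3.0034 in → contributes +42.382 in⁴
  web plate: d = 0.92155 in → contributes +18.609 in⁴
  top plate: d = 4.9716 in → contributes +53.533 in⁴
Total I = 114.52 in⁴.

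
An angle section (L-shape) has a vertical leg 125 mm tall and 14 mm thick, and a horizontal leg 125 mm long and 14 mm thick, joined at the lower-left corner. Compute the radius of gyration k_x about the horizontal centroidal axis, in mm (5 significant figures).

k_x ≈ 38.271 mm

Split into non-overlapping primitives; take the origin at the lower-left of the bounding box.
Vertical leg: 14 × 125, A = 1 750 mm², y = 62.5 mm, Ī = 2 278 646 mm⁴.
Horizontal leg (remainder): 111 × 14, A = 1 554 mm², y = 7 mm, Ī = 25 382 mm⁴.
Centroid: ȳ = ΣA·y / ΣA = 36.39619 mm.
Transfer each piece to the horizontal centroidal axis using Ī + A·d² with d = y − 36.39619:
  vertical leg: d = 26.10381 mm → contributes +3 471 112 mm⁴
  horizontal leg (remainder): d = -29.39619 mm → contributes +1 368 249 mm⁴
Total I = 4 839 361 mm⁴.
Radius of gyration: k = √(I/A) = √(4 839 361 / 3 304) = 38.27137 mm.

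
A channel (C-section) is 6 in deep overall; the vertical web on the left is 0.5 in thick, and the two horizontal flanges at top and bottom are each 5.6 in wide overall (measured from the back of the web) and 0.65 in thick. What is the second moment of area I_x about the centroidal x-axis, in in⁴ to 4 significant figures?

Decompose the section into non-overlapping parts with the origin at the bottom-left of its bounding rectangle.
Web: 0.5 × 6, A = 3 in², y = 3 in, Ī = 9 in⁴.
Top flange (beyond web): 5.1 × 0.65, A = 3.315 in², y = 5.675 in, Ī = 0.116716 in⁴.
Bottom flange (beyond web): 5.1 × 0.65, A = 3.315 in², y = 0.325 in, Ī = 0.116716 in⁴.
By symmetry the centroid is at mid-height, ȳ = 3 in.
Transfer each piece to the centroidal x-axis using Ī + A·d² with d = y − 3:
  web: d = 0 in → contributes +9 in⁴
  top flange (beyond web): d = 2.675 in → contributes +23.8376 in⁴
  bottom flange (beyond web): d = -2.675 in → contributes +23.8376 in⁴
Total I = 56.6752 in⁴.

I_x ≈ 56.68 in⁴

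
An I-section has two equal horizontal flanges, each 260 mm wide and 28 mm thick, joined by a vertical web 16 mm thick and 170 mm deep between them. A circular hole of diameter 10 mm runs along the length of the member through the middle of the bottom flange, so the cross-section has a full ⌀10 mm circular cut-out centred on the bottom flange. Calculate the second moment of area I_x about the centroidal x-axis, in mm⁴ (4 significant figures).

I_x ≈ 1.494 × 10⁸ mm⁴

Decompose the section into non-overlapping parts with the origin at the bottom-left of its bounding rectangle.
Bottom flange: 260 × 28, A = 7 280 mm², y = 14 mm, Ī = 475 627 mm⁴.
Web: 16 × 170, A = 2 720 mm², y = 113 mm, Ī = 6 550 667 mm⁴.
Top flange: 260 × 28, A = 7 280 mm², y = 212 mm, Ī = 475 627 mm⁴.
Hole (subtracted): ⌀10, A = 78.5398 mm², y = 14 mm, Ī = 490.874 mm⁴.
Centroid: ȳ = ΣA·y / ΣA = 113.452 mm.
Transfer each piece to the centroidal x-axis using Ī + A·d² with d = y − 113.452:
  bottom flange: d = -99.452 mm → contributes +72 479 957 mm⁴
  web: d = -0.452022 mm → contributes +6 551 222 mm⁴
  top flange: d = 98.548 mm → contributes +71 176 831 mm⁴
  hole: d = -99.452 mm → contributes −777 305 mm⁴
Total I = 149 430 706 mm⁴.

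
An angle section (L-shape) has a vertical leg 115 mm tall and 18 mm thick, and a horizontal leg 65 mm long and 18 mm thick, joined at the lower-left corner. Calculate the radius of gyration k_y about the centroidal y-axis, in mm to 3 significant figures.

k_y ≈ 17.0 mm

Break the section into simple shapes (no overlaps), measuring from the bottom-left corner of the bounding box.
Vertical leg: 18 × 115, A = 2 070 mm², x = 9 mm, Ī = 55 890 mm⁴.
Horizontal leg (remainder): 47 × 18, A = 846 mm², x = 41.5 mm, Ī = 155 735 mm⁴.
Centroid: x̄ = ΣA·x / ΣA = 18.429 mm.
Transfer each piece to the centroidal y-axis using Ī + A·d² with d = x − 18.429:
  vertical leg: d = -9.429 mm → contributes +239 926 mm⁴
  horizontal leg (remainder): d = 23.071 mm → contributes +606 035 mm⁴
Total I = 845 961 mm⁴.
Radius of gyration: k = √(I/A) = √(845 961 / 2 916) = 17.033 mm.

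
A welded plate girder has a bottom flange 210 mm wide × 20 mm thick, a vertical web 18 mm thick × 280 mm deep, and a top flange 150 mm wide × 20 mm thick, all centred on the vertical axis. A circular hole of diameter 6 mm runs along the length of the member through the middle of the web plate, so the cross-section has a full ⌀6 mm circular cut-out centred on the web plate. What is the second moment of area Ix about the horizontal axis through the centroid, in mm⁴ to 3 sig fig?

Treat the section as a set of non-overlapping primitives; coordinates are from the bounding-box lower-left.
Bottom plate: 210 × 20, A = 4 200 mm², y = 10 mm, Ī = 140 000 mm⁴.
Web plate: 18 × 280, A = 5 040 mm², y = 160 mm, Ī = 32 928 000 mm⁴.
Top plate: 150 × 20, A = 3 000 mm², y = 310 mm, Ī = 100 000 mm⁴.
Hole (subtracted): ⌀6, A = 28.274 mm², y = 160 mm, Ī = 63.617 mm⁴.
Centroid: ȳ = ΣA·y / ΣA = 145.26 mm.
Transfer each piece to the horizontal axis through the centroid using Ī + A·d² with d = y − 145.26:
  bottom plate: d = -135.26 mm → contributes +76 980 202 mm⁴
  web plate: d = 14.74 mm → contributes +34 023 019 mm⁴
  top plate: d = 164.74 mm → contributes +81 517 735 mm⁴
  hole: d = 14.74 mm → contributes −6206.7 mm⁴
Total I = 192 514 749 mm⁴.

Ix ≈ 1.93 × 10⁸ mm⁴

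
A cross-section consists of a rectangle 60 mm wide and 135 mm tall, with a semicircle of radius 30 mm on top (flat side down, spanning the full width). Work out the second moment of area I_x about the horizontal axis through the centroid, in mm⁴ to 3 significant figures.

I_x ≈ 2.01 × 10⁷ mm⁴

Split into non-overlapping primitives; take the origin at the lower-left of the bounding box.
Rectangular body: 60 × 135, A = 8 100 mm², y = 67.5 mm, Ī = 12 301 875 mm⁴.
Semicircular cap: semicircle r = 30, A = 1413.7 mm², y = 147.73 mm, Ī = 88 903 mm⁴.
Centroid: ȳ = ΣA·y / ΣA = 79.422 mm.
Transfer each piece to the horizontal axis through the centroid using Ī + A·d² with d = y − 79.422:
  rectangular body: d = -11.922 mm → contributes +13 453 229 mm⁴
  semicircular cap: d = 68.31 mm → contributes +6 685 676 mm⁴
Total I = 20 138 905 mm⁴.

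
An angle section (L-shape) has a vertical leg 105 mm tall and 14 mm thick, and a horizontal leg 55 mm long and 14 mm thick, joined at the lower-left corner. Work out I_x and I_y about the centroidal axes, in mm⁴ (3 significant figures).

I_x ≈ 2.21 × 10⁶ mm⁴, I_y ≈ 4.17 × 10⁵ mm⁴

Split into non-overlapping primitives; take the origin at the lower-left of the bounding box.
Vertical leg: 14 × 105, A = 1 470 mm², y = 52.5 mm, Ī = 1 350 563 mm⁴.
Horizontal leg (remainder): 41 × 14, A = 574 mm², y = 7 mm, Ī = 9375.3 mm⁴.
Centroid: ȳ = ΣA·y / ΣA = 39.723 mm.
Transfer each piece to the centroidal x-axis using Ī + A·d² with d = y − 39.723:
  vertical leg: d = 12.777 mm → contributes +1 590 557 mm⁴
  horizontal leg (remainder): d = -32.723 mm → contributes +623 997 mm⁴
Total I = 2 214 554 mm⁴.
For the y-axis: x̄ = 14.723 mm.
Repeating about the centroidal y-axis gives I_y = 416 604 mm⁴.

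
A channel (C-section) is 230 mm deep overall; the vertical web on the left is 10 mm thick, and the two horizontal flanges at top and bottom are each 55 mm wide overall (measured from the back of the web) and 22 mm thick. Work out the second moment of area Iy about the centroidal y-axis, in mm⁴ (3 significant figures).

Split into non-overlapping primitives; take the origin at the lower-left of the bounding box.
Web: 10 × 230, A = 2 300 mm², x = 5 mm, Ī = 19 167 mm⁴.
Top flange (beyond web): 45 × 22, A = 990 mm², x = 32.5 mm, Ī = 167 063 mm⁴.
Bottom flange (beyond web): 45 × 22, A = 990 mm², x = 32.5 mm, Ī = 167 063 mm⁴.
Centroid: x̄ = ΣA·x / ΣA = 17.722 mm.
Transfer each piece to the centroidal y-axis using Ī + A·d² with d = x − 17.722:
  web: d = -12.722 mm → contributes +391 418 mm⁴
  top flange (beyond web): d = 14.778 mm → contributes +383 269 mm⁴
  bottom flange (beyond web): d = 14.778 mm → contributes +383 269 mm⁴
Total I = 1 157 956 mm⁴.

Iy ≈ 1.16 × 10⁶ mm⁴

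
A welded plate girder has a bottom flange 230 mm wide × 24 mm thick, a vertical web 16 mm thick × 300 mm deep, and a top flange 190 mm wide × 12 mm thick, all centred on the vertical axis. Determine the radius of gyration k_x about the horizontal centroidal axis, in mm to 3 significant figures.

k_x ≈ 130 mm

Decompose the section into non-overlapping parts with the origin at the bottom-left of its bounding rectangle.
Bottom plate: 230 × 24, A = 5 520 mm², y = 12 mm, Ī = 264 960 mm⁴.
Web plate: 16 × 300, A = 4 800 mm², y = 174 mm, Ī = 36 000 000 mm⁴.
Top plate: 190 × 12, A = 2 280 mm², y = 330 mm, Ī = 27 360 mm⁴.
Centroid: ȳ = ΣA·y / ΣA = 131.26 mm.
Transfer each piece to the horizontal centroidal axis using Ī + A·d² with d = y − 131.26:
  bottom plate: d = -119.26 mm → contributes +78 771 869 mm⁴
  web plate: d = 42.743 mm → contributes +44 769 369 mm⁴
  top plate: d = 198.74 mm → contributes +90 084 449 mm⁴
Total I = 213 625 687 mm⁴.
Radius of gyration: k = √(I/A) = √(213 625 687 / 12 600) = 130.21 mm.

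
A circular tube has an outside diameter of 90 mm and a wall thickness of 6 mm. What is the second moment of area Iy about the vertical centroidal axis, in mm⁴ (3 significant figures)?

Iy ≈ 1.40 × 10⁶ mm⁴

Treat the section as a set of non-overlapping primitives; coordinates are from the bounding-box lower-left.
Outer circle: ⌀90, A = 6361.7 mm², x = 45 mm, Ī = 3 220 623 mm⁴.
Bore (subtracted): ⌀78, A = 4778.4 mm², x = 45 mm, Ī = 1 816 972 mm⁴.
By symmetry the centroid is at mid-width, x̄ = 45 mm.
All pieces are centred on the vertical centroidal axis, so I = ΣĪ (holes subtracted) = 1 403 651 mm⁴.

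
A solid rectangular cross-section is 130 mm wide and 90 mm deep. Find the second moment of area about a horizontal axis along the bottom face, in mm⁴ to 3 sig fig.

The section: 130 × 90, A = 11 700 mm², y = 45 mm, Ī = 7 897 500 mm⁴.
Transfer it to the bottom edge using Ī + A·d² with d = y − 0:
  the section: d = 45 mm → contributes +31 590 000 mm⁴
Total I = 31 590 000 mm⁴.

I_base ≈ 3.16 × 10⁷ mm⁴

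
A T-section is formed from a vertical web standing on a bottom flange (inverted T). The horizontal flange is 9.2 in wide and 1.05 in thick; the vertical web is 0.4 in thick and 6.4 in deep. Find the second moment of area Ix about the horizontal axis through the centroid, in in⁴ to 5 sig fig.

Ix ≈ 37.706 in⁴

Break the section into simple shapes (no overlaps), measuring from the bottom-left corner of the bounding box.
Flange: 9.2 × 1.05, A = 9.66 in², y = 0.525 in, Ī = 0.8875125 in⁴.
Web: 0.4 × 6.4, A = 2.56 in², y = 4.25 in, Ī = 8.738133 in⁴.
Centroid: ȳ = ΣA·y / ΣA = 1.30536 in.
Transfer each piece to the horizontal axis through the centroid using Ī + A·d² with d = y − 1.30536:
  flange: d = -0.7803601 in → contributes +6.770084 in⁴
  web: d = 2.94464 in → contributes +30.93565 in⁴
Total I = 37.70573 in⁴.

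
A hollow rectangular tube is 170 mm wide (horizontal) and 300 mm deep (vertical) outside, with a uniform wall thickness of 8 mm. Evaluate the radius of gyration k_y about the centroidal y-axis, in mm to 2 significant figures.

k_y ≈ 71 mm

Decompose the section into non-overlapping parts with the origin at the bottom-left of its bounding rectangle.
Outer rectangle: 170 × 300, A = 51 000 mm², x = 85 mm, Ī = 122 825 000 mm⁴.
Inner void (subtracted): 154 × 284, A = 43 736 mm², x = 85 mm, Ī = 86 436 915 mm⁴.
By symmetry the centroid is at mid-width, x̄ = 85 mm.
All pieces are centred on the centroidal y-axis, so I = ΣĪ (holes subtracted) = 36 388 085 mm⁴.
Radius of gyration: k = √(I/A) = √(36 388 085 / 7 264) = 70.78 mm.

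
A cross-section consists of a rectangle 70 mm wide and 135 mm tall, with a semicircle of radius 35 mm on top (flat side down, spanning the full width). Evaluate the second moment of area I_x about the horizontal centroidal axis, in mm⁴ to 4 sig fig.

I_x ≈ 2.536 × 10⁷ mm⁴

Split into non-overlapping primitives; take the origin at the lower-left of the bounding box.
Rectangular body: 70 × 135, A = 9 450 mm², y = 67.5 mm, Ī = 14 352 188 mm⁴.
Semicircular cap: semicircle r = 35, A = 1924.23 mm², y = 149.854 mm, Ī = 164 704 mm⁴.
Centroid: ȳ = ΣA·y / ΣA = 81.4323 mm.
Transfer each piece to the horizontal centroidal axis using Ī + A·d² with d = y − 81.4323:
  rectangular body: d = -13.9323 mm → contributes +16 186 504 mm⁴
  semicircular cap: d = 68.4222 mm → contributes +9 173 156 mm⁴
Total I = 25 359 660 mm⁴.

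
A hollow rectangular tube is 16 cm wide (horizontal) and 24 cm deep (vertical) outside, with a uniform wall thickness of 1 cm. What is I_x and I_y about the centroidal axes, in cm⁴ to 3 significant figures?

I_x ≈ 6010 cm⁴, I_y ≈ 3160 cm⁴

Split into non-overlapping primitives; take the origin at the lower-left of the bounding box.
Outer rectangle: 16 × 24, A = 384 cm², y = 12 cm, Ī = 18 432 cm⁴.
Inner void (subtracted): 14 × 22, A = 308 cm², y = 12 cm, Ī = 12 423 cm⁴.
By symmetry the centroid is at mid-height, ȳ = 12 cm.
All pieces are centred on the centroidal x-axis, so I = ΣĪ (holes subtracted) = 6009.3 cm⁴.
Repeating about the centroidal y-axis gives I_y = 3161.3 cm⁴.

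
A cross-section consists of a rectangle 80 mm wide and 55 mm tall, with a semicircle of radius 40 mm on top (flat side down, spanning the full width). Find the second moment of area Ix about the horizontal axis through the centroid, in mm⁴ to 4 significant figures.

Ix ≈ 4.554 × 10⁶ mm⁴

Split into non-overlapping primitives; take the origin at the lower-left of the bounding box.
Rectangular body: 80 × 55, A = 4 400 mm², y = 27.5 mm, Ī = 1 109 167 mm⁴.
Semicircular cap: semicircle r = 40, A = 2513.27 mm², y = 71.9765 mm, Ī = 280 978 mm⁴.
Centroid: ȳ = ΣA·y / ΣA = 43.6691 mm.
Transfer each piece to the horizontal axis through the centroid using Ī + A·d² with d = y − 43.6691:
  rectangular body: d = -16.1691 mm → contributes +2 259 508 mm⁴
  semicircular cap: d = 28.3074 mm → contributes +2 294 885 mm⁴
Total I = 4 554 392 mm⁴.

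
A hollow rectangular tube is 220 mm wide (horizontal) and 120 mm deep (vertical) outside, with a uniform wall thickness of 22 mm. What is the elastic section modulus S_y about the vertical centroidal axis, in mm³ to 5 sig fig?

Treat the section as a set of non-overlapping primitives; coordinates are from the bounding-box lower-left.
Outer rectangle: 220 × 120, A = 26 400 mm², x = 110 mm, Ī = 106 480 000 mm⁴.
Inner void (subtracted): 176 × 76, A = 13 376 mm², x = 110 mm, Ī = 34 527 915 mm⁴.
By symmetry the centroid is at mid-width, x̄ = 110 mm.
All pieces are centred on the vertical centroidal axis, so I = ΣĪ (holes subtracted) = 71 952 085 mm⁴.
Extreme fibre distance c = 110 mm; S = I/c = 654109.9 mm³.

S_y ≈ 6.5411 × 10⁵ mm³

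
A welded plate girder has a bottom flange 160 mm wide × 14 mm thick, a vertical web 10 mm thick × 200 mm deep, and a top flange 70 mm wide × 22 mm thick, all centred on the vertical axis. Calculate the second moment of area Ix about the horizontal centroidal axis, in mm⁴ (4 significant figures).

Decompose the section into non-overlapping parts with the origin at the bottom-left of its bounding rectangle.
Bottom plate: 160 × 14, A = 2 240 mm², y = 7 mm, Ī = 36586.7 mm⁴.
Web plate: 10 × 200, A = 2 000 mm², y = 114 mm, Ī = 6 666 667 mm⁴.
Top plate: 70 × 22, A = 1 540 mm², y = 225 mm, Ī = 62113.3 mm⁴.
Centroid: ȳ = ΣA·y / ΣA = 102.107 mm.
Transfer each piece to the horizontal centroidal axis using Ī + A·d² with d = y − 102.107:
  bottom plate: d = -95.1073 mm → contributes +20 298 265 mm⁴
  web plate: d = 11.8927 mm → contributes +6 949 541 mm⁴
  top plate: d = 122.893 mm → contributes +23 320 154 mm⁴
Total I = 50 567 960 mm⁴.

Ix ≈ 5.057 × 10⁷ mm⁴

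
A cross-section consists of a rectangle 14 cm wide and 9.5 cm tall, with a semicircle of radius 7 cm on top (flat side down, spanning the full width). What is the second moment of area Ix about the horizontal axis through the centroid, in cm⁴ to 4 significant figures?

Break the section into simple shapes (no overlaps), measuring from the bottom-left corner of the bounding box.
Rectangular body: 14 × 9.5, A = 133 cm², y = 4.75 cm, Ī = 1000.27 cm⁴.
Semicircular cap: semicircle r = 7, A = 76.969 cm², y = 12.4709 cm, Ī = 263.526 cm⁴.
Centroid: ȳ = ΣA·y / ΣA = 7.58027 cm.
Transfer each piece to the horizontal axis through the centroid using Ī + A·d² with d = y − 7.58027:
  rectangular body: d = -2.83027 cm → contributes +2065.66 cm⁴
  semicircular cap: d = 4.89062 cm → contributes +2104.48 cm⁴
Total I = 4170.14 cm⁴.

Ix ≈ 4170 cm⁴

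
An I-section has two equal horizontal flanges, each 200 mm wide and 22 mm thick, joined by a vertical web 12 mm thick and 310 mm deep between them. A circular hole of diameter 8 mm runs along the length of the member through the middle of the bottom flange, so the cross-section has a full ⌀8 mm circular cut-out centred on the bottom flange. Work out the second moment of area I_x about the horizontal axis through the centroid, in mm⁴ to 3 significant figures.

I_x ≈ 2.71 × 10⁸ mm⁴

Split into non-overlapping primitives; take the origin at the lower-left of the bounding box.
Bottom flange: 200 × 22, A = 4 400 mm², y = 11 mm, Ī = 177 467 mm⁴.
Web: 12 × 310, A = 3 720 mm², y = 177 mm, Ī = 29 791 000 mm⁴.
Top flange: 200 × 22, A = 4 400 mm², y = 343 mm, Ī = 177 467 mm⁴.
Hole (subtracted): ⌀8, A = 50.265 mm², y = 11 mm, Ī = 201.06 mm⁴.
Centroid: ȳ = ΣA·y / ΣA = 177.67 mm.
Transfer each piece to the horizontal axis through the centroid using Ī + A·d² with d = y − 177.67:
  bottom flange: d = -166.67 mm → contributes +122 403 325 mm⁴
  web: d = -0.66915 mm → contributes +29 792 666 mm⁴
  top flange: d = 165.33 mm → contributes +120 448 349 mm⁴
  hole: d = -166.67 mm → contributes −1 396 506 mm⁴
Total I = 271 247 833 mm⁴.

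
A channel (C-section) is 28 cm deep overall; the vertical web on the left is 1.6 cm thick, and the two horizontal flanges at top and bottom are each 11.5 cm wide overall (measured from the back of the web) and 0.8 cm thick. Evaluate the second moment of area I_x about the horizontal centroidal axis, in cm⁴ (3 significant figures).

Break the section into simple shapes (no overlaps), measuring from the bottom-left corner of the bounding box.
Web: 1.6 × 28, A = 44.8 cm², y = 14 cm, Ī = 2926.9 cm⁴.
Top flange (beyond web): 9.9 × 0.8, A = 7.92 cm², y = 27.6 cm, Ī = 0.4224 cm⁴.
Bottom flange (beyond web): 9.9 × 0.8, A = 7.92 cm², y = 0.4 cm, Ī = 0.4224 cm⁴.
By symmetry the centroid is at mid-height, ȳ = 14 cm.
Transfer each piece to the horizontal centroidal axis using Ī + A·d² with d = y − 14:
  web: d = 0 cm → contributes +2926.9 cm⁴
  top flange (beyond web): d = 13.6 cm → contributes +1465.3 cm⁴
  bottom flange (beyond web): d = -13.6 cm → contributes +1465.3 cm⁴
Total I = 5857.5 cm⁴.

I_x ≈ 5860 cm⁴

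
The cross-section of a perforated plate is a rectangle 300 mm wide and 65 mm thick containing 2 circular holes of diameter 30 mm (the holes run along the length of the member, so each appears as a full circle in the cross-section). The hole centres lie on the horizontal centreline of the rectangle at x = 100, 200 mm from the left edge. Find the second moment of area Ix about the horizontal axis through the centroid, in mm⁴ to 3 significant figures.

Ix ≈ 6.79 × 10⁶ mm⁴

Break the section into simple shapes (no overlaps), measuring from the bottom-left corner of the bounding box.
Plate: 300 × 65, A = 19 500 mm², y = 32.5 mm, Ī = 6 865 625 mm⁴.
Hole 1 (subtracted): ⌀30, A = 706.86 mm², y = 32.5 mm, Ī = 39 761 mm⁴.
Hole 2 (subtracted): ⌀30, A = 706.86 mm², y = 32.5 mm, Ī = 39 761 mm⁴.
By symmetry the centroid is at mid-height, ȳ = 32.5 mm.
All pieces are centred on the horizontal axis through the centroid, so I = ΣĪ (holes subtracted) = 6 786 103 mm⁴.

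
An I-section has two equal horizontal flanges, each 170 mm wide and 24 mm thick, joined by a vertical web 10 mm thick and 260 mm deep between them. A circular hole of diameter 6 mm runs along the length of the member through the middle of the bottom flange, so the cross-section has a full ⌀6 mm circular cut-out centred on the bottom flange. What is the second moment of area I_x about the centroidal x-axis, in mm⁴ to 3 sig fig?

I_x ≈ 1.79 × 10⁸ mm⁴

Decompose the section into non-overlapping parts with the origin at the bottom-left of its bounding rectangle.
Bottom flange: 170 × 24, A = 4 080 mm², y = 12 mm, Ī = 195 840 mm⁴.
Web: 10 × 260, A = 2 600 mm², y = 154 mm, Ī = 14 646 667 mm⁴.
Top flange: 170 × 24, A = 4 080 mm², y = 296 mm, Ī = 195 840 mm⁴.
Hole (subtracted): ⌀6, A = 28.274 mm², y = 12 mm, Ī = 63.617 mm⁴.
Centroid: ȳ = ΣA·y / ΣA = 154.37 mm.
Transfer each piece to the centroidal x-axis using Ī + A·d² with d = y − 154.37:
  bottom flange: d = -142.37 mm → contributes +82 899 032 mm⁴
  web: d = -0.37412 mm → contributes +14 647 031 mm⁴
  top flange: d = 141.63 mm → contributes +82 032 030 mm⁴
  hole: d = -142.37 mm → contributes −573 195 mm⁴
Total I = 179 004 897 mm⁴.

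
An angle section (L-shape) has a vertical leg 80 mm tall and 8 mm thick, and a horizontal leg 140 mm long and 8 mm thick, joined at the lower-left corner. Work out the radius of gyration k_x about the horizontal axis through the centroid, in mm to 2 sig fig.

k_x ≈ 23 mm

Break the section into simple shapes (no overlaps), measuring from the bottom-left corner of the bounding box.
Vertical leg: 8 × 80, A = 640 mm², y = 40 mm, Ī = 341 333 mm⁴.
Horizontal leg (remainder): 132 × 8, A = 1 056 mm², y = 4 mm, Ī = 5 632 mm⁴.
Centroid: ȳ = ΣA·y / ΣA = 17.58 mm.
Transfer each piece to the horizontal axis through the centroid using Ī + A·d² with d = y − 17.58:
  vertical leg: d = 22.42 mm → contributes +662 893 mm⁴
  horizontal leg (remainder): d = -13.58 mm → contributes +200 516 mm⁴
Total I = 863 409 mm⁴.
Radius of gyration: k = √(I/A) = √(863 409 / 1 696) = 22.56 mm.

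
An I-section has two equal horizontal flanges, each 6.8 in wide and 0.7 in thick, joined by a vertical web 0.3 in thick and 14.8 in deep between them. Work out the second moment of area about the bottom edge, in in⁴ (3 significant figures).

I_base ≈ 1570 in⁴

Split into non-overlapping primitives; take the origin at the lower-left of the bounding box.
Bottom flange: 6.8 × 0.7, A = 4.76 in², y = 0.35 in, Ī = 0.19437 in⁴.
Web: 0.3 × 14.8, A = 4.44 in², y = 8.1 in, Ī = 81.045 in⁴.
Top flange: 6.8 × 0.7, A = 4.76 in², y = 15.85 in, Ī = 0.19437 in⁴.
Transfer each piece to the bottom edge using Ī + A·d² with d = y − 0:
  bottom flange: d = 0.35 in → contributes +0.77747 in⁴
  web: d = 8.1 in → contributes +372.35 in⁴
  top flange: d = 15.85 in → contributes +1 196 in⁴
Total I = 1569.1 in⁴.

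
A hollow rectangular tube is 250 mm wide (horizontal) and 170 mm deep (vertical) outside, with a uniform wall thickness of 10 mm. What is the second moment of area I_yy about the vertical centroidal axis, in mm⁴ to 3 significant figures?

Break the section into simple shapes (no overlaps), measuring from the bottom-left corner of the bounding box.
Outer rectangle: 250 × 170, A = 42 500 mm², x = 125 mm, Ī = 221 354 167 mm⁴.
Inner void (subtracted): 230 × 150, A = 34 500 mm², x = 125 mm, Ī = 152 087 500 mm⁴.
By symmetry the centroid is at mid-width, x̄ = 125 mm.
All pieces are centred on the vertical centroidal axis, so I = ΣĪ (holes subtracted) = 69 266 667 mm⁴.

I_yy ≈ 6.93 × 10⁷ mm⁴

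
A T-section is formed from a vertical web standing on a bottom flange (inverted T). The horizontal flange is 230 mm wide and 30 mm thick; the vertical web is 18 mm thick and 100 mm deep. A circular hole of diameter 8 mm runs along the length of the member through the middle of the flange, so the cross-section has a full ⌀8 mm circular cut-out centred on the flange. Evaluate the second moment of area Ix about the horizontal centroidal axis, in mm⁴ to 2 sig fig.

Break the section into simple shapes (no overlaps), measuring from the bottom-left corner of the bounding box.
Flange: 230 × 30, A = 6 900 mm², y = 15 mm, Ī = 517 500 mm⁴.
Web: 18 × 100, A = 1 800 mm², y = 80 mm, Ī = 1 500 000 mm⁴.
Hole (subtracted): ⌀8, A = 50.27 mm², y = 15 mm, Ī = 201.1 mm⁴.
Centroid: ȳ = ΣA·y / ΣA = 28.53 mm.
Transfer each piece to the horizontal centroidal axis using Ī + A·d² with d = y − 28.53:
  flange: d = -13.53 mm → contributes +1 779 953 mm⁴
  web: d = 51.47 mm → contributes +6 269 152 mm⁴
  hole: d = -13.53 mm → contributes −9 398 mm⁴
Total I = 8 039 707 mm⁴.

Ix ≈ 8.0 × 10⁶ mm⁴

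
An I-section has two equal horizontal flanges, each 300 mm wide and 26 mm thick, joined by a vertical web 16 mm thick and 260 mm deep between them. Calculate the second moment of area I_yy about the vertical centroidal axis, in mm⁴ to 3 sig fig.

Break the section into simple shapes (no overlaps), measuring from the bottom-left corner of the bounding box.
Bottom flange: 300 × 26, A = 7 800 mm², x = 150 mm, Ī = 58 500 000 mm⁴.
Web: 16 × 260, A = 4 160 mm², x = 150 mm, Ī = 88 747 mm⁴.
Top flange: 300 × 26, A = 7 800 mm², x = 150 mm, Ī = 58 500 000 mm⁴.
By symmetry the centroid is at mid-width, x̄ = 150 mm.
All pieces are centred on the vertical centroidal axis, so I = ΣĪ = 117 088 747 mm⁴.

I_yy ≈ 1.17 × 10⁸ mm⁴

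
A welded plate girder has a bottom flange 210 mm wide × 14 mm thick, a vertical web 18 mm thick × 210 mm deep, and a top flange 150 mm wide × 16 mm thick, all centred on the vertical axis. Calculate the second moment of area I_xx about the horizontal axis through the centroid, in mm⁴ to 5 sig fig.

I_xx ≈ 8.1146 × 10⁷ mm⁴

Break the section into simple shapes (no overlaps), measuring from the bottom-left corner of the bounding box.
Bottom plate: 210 × 14, A = 2 940 mm², y = 7 mm, Ī = 48 020 mm⁴.
Web plate: 18 × 210, A = 3 780 mm², y = 119 mm, Ī = 13 891 500 mm⁴.
Top plate: 150 × 16, A = 2 400 mm², y = 232 mm, Ī = 51 200 mm⁴.
Centroid: ȳ = ΣA·y / ΣA = 112.6316 mm.
Transfer each piece to the horizontal axis through the centroid using Ī + A·d² with d = y − 112.6316:
  bottom plate: d = -105.6316 mm → contributes +32 852 630 mm⁴
  web plate: d = 6.368421 mm → contributes +14 044 805 mm⁴
  top plate: d = 119.3684 mm → contributes +34 248 368 mm⁴
Total I = 81 145 802 mm⁴.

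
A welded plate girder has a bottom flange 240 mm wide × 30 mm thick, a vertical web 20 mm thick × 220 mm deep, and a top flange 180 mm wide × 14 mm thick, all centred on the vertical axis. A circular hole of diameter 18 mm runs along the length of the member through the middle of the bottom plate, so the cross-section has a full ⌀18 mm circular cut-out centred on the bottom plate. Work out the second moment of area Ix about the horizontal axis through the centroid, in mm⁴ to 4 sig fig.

Ix ≈ 1.376 × 10⁸ mm⁴

Treat the section as a set of non-overlapping primitives; coordinates are from the bounding-box lower-left.
Bottom plate: 240 × 30, A = 7 200 mm², y = 15 mm, Ī = 540 000 mm⁴.
Web plate: 20 × 220, A = 4 400 mm², y = 140 mm, Ī = 17 746 667 mm⁴.
Top plate: 180 × 14, A = 2 520 mm², y = 257 mm, Ī = 41 160 mm⁴.
Hole (subtracted): ⌀18, A = 254.469 mm², y = 15 mm, Ī = 5 153 mm⁴.
Centroid: ȳ = ΣA·y / ΣA = 98.6492 mm.
Transfer each piece to the horizontal axis through the centroid using Ī + A·d² with d = y − 98.6492:
  bottom plate: d = -83.6492 mm → contributes +50 919 708 mm⁴
  web plate: d = 41.3508 mm → contributes +25 270 192 mm⁴
  top plate: d = 158.351 mm → contributes +63 230 132 mm⁴
  hole: d = -83.6492 mm → contributes −1 785 719 mm⁴
Total I = 137 634 314 mm⁴.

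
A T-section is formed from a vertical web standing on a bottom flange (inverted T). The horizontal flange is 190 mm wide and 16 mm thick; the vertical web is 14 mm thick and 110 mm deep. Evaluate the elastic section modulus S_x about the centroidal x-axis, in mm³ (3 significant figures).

S_x ≈ 5.86 × 10⁴ mm³

Split into non-overlapping primitives; take the origin at the lower-left of the bounding box.
Flange: 190 × 16, A = 3 040 mm², y = 8 mm, Ī = 64 853 mm⁴.
Web: 14 × 110, A = 1 540 mm², y = 71 mm, Ī = 1 552 833 mm⁴.
Centroid: ȳ = ΣA·y / ΣA = 29.183 mm.
Transfer each piece to the centroidal x-axis using Ī + A·d² with d = y − 29.183:
  flange: d = -21.183 mm → contributes +1 429 013 mm⁴
  web: d = 41.817 mm → contributes +4 245 720 mm⁴
Total I = 5 674 733 mm⁴.
Extreme fibre distance c = 96.817 mm; S = I/c = 58 613 mm³.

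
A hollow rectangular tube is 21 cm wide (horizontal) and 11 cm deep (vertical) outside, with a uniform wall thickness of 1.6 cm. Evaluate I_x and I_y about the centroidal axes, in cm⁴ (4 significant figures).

I_x ≈ 1625 cm⁴, I_y ≈ 4823 cm⁴

Decompose the section into non-overlapping parts with the origin at the bottom-left of its bounding rectangle.
Outer rectangle: 21 × 11, A = 231 cm², y = 5.5 cm, Ī = 2329.25 cm⁴.
Inner void (subtracted): 17.8 × 7.8, A = 138.84 cm², y = 5.5 cm, Ī = 703.919 cm⁴.
By symmetry the centroid is at mid-height, ȳ = 5.5 cm.
All pieces are centred on the centroidal x-axis, so I = ΣĪ (holes subtracted) = 1625.33 cm⁴.
Repeating about the centroidal y-axis gives I_y = 4823.41 cm⁴.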